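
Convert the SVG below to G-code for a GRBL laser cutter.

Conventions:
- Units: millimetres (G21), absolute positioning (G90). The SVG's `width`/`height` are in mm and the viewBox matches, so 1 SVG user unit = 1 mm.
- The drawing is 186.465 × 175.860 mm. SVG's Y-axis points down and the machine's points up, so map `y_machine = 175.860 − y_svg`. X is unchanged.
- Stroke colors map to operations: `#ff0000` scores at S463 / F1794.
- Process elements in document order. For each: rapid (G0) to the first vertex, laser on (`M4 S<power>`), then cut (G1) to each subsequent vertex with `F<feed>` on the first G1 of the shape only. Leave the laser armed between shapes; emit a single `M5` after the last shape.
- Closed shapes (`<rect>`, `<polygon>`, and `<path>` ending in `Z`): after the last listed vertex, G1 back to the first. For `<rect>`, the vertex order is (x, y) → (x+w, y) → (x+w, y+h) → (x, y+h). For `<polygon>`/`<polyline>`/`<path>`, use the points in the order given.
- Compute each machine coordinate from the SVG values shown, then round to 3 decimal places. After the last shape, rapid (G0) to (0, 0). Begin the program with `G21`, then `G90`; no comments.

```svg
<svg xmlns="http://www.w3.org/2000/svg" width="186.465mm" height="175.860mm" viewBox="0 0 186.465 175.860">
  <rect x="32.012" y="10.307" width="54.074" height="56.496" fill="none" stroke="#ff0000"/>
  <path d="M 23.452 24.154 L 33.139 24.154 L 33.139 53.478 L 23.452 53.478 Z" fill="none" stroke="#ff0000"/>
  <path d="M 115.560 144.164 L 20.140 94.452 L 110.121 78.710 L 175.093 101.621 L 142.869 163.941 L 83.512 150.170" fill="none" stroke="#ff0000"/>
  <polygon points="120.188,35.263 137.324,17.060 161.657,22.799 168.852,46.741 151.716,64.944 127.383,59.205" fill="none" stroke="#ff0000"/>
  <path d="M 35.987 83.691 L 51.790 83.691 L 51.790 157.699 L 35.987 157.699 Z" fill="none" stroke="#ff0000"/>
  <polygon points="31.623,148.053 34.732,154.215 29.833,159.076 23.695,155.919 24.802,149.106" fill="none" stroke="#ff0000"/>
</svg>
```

Since the viewBox matches the mm dimensions, user units are millimetres directly. The only transform is the Y-flip y_m = 175.860 − y_svg.

Shape 1 is a rectangle drawn with `<rect>`. Its stroke #ff0000 means score at S463, F1794. After flipping Y the toolpath is (32.012,165.553) → (86.086,165.553) → (86.086,109.057) → (32.012,109.057) → (32.012,165.553), returning to the start.

Shape 2 is a rectangle drawn with `<path>`. Its stroke #ff0000 means score at S463, F1794. After flipping Y the toolpath is (23.452,151.706) → (33.139,151.706) → (33.139,122.382) → (23.452,122.382) → (23.452,151.706), returning to the start.

Shape 3 is a open polyline drawn with `<path>`. Its stroke #ff0000 means score at S463, F1794. After flipping Y the toolpath is (115.560,31.696) → (20.140,81.408) → (110.121,97.150) → (175.093,74.239) → (142.869,11.919) → (83.512,25.690).

Shape 4 is a regular polygon drawn with `<polygon>`. Its stroke #ff0000 means score at S463, F1794. After flipping Y the toolpath is (120.188,140.597) → (137.324,158.800) → (161.657,153.061) → (168.852,129.119) → (151.716,110.916) → (127.383,116.655) → (120.188,140.597), returning to the start.

Shape 5 is a rectangle drawn with `<path>`. Its stroke #ff0000 means score at S463, F1794. After flipping Y the toolpath is (35.987,92.169) → (51.790,92.169) → (51.790,18.161) → (35.987,18.161) → (35.987,92.169), returning to the start.

Shape 6 is a regular polygon drawn with `<polygon>`. Its stroke #ff0000 means score at S463, F1794. After flipping Y the toolpath is (31.623,27.807) → (34.732,21.645) → (29.833,16.784) → (23.695,19.941) → (24.802,26.754) → (31.623,27.807), returning to the start.

G21
G90
G0 X32.012 Y165.553
M4 S463
G1 X86.086 Y165.553 F1794
G1 X86.086 Y109.057
G1 X32.012 Y109.057
G1 X32.012 Y165.553
G0 X23.452 Y151.706
M4 S463
G1 X33.139 Y151.706 F1794
G1 X33.139 Y122.382
G1 X23.452 Y122.382
G1 X23.452 Y151.706
G0 X115.560 Y31.696
M4 S463
G1 X20.140 Y81.408 F1794
G1 X110.121 Y97.150
G1 X175.093 Y74.239
G1 X142.869 Y11.919
G1 X83.512 Y25.690
G0 X120.188 Y140.597
M4 S463
G1 X137.324 Y158.800 F1794
G1 X161.657 Y153.061
G1 X168.852 Y129.119
G1 X151.716 Y110.916
G1 X127.383 Y116.655
G1 X120.188 Y140.597
G0 X35.987 Y92.169
M4 S463
G1 X51.790 Y92.169 F1794
G1 X51.790 Y18.161
G1 X35.987 Y18.161
G1 X35.987 Y92.169
G0 X31.623 Y27.807
M4 S463
G1 X34.732 Y21.645 F1794
G1 X29.833 Y16.784
G1 X23.695 Y19.941
G1 X24.802 Y26.754
G1 X31.623 Y27.807
M5
G0 X0.000 Y0.000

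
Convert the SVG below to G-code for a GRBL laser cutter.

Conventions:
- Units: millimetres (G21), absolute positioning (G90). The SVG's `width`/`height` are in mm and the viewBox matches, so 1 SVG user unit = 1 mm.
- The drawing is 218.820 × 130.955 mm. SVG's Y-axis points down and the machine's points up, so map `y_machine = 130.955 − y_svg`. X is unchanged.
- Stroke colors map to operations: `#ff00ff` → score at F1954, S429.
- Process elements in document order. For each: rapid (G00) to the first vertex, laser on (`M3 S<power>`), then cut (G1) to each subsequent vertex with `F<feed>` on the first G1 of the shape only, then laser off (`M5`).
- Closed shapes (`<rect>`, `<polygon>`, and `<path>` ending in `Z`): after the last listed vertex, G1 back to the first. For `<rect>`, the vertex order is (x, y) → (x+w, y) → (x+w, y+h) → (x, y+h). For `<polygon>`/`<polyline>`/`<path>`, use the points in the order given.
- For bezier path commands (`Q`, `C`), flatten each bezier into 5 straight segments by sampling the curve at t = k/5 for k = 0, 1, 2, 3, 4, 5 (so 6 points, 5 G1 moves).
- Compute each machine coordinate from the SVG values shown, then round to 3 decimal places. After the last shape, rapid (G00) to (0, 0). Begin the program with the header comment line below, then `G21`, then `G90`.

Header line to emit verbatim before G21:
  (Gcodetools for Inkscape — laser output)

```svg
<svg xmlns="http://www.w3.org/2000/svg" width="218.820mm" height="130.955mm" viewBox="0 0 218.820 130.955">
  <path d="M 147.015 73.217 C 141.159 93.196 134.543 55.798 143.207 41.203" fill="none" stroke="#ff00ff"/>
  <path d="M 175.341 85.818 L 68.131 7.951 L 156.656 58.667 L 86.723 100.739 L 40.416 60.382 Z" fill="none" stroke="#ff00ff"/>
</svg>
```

(Gcodetools for Inkscape — laser output)
G21
G90
G00 X147.015 Y57.738
M3 S429
G1 X143.539 Y51.994 F1954
G1 X140.650 Y56.173
G1 X139.118 Y66.424
G1 X139.714 Y78.900
G1 X143.207 Y89.752
M5
G00 X175.341 Y45.137
M3 S429
G1 X68.131 Y123.004 F1954
G1 X156.656 Y72.288
G1 X86.723 Y30.216
G1 X40.416 Y70.573
G1 X175.341 Y45.137
M5
G00 X0.000 Y0.000

Since the viewBox matches the mm dimensions, user units are millimetres directly. The only transform is the Y-flip y_m = 130.955 − y_svg.

Shape 1 is a cubic bezier drawn with `<path>`. Its stroke #ff00ff means score at S429, F1954. After flipping Y the toolpath is (147.015,57.738) → (143.539,51.994) → (140.650,56.173) → (139.118,66.424) → (139.714,78.900) → (143.207,89.752).

Shape 2 is a closed polygon drawn with `<path>`. Its stroke #ff00ff means score at S429, F1954. After flipping Y the toolpath is (175.341,45.137) → (68.131,123.004) → (156.656,72.288) → (86.723,30.216) → (40.416,70.573) → (175.341,45.137), returning to the start.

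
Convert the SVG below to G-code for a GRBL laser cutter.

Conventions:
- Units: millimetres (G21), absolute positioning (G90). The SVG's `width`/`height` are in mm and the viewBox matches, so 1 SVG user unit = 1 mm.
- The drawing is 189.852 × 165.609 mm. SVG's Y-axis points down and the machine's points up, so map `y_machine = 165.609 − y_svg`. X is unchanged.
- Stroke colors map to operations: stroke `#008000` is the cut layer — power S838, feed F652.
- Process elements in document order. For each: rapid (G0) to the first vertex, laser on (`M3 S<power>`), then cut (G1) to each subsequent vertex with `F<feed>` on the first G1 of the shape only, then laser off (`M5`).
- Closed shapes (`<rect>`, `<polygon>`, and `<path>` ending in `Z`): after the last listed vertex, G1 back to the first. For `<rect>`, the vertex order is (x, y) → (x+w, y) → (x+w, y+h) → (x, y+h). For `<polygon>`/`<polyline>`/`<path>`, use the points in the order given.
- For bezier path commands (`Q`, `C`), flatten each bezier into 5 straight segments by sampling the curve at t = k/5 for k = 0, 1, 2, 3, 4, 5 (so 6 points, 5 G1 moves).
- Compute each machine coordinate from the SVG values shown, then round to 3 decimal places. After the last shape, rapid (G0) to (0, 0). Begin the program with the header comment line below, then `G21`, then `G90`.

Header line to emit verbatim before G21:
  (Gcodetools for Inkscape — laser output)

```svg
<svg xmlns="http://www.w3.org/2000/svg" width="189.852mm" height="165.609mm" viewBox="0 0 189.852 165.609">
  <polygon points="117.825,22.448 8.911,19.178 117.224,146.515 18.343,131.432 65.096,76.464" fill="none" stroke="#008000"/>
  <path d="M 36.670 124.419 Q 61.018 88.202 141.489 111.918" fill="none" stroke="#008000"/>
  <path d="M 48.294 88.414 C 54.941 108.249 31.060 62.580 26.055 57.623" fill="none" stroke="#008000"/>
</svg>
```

(Gcodetools for Inkscape — laser output)
G21
G90
G0 X117.825 Y143.161
M3 S838
G1 X8.911 Y146.431 F652
G1 X117.224 Y19.094
G1 X18.343 Y34.177
G1 X65.096 Y89.145
G1 X117.825 Y143.161
M5
G0 X36.670 Y41.190
M3 S838
G1 X48.654 Y53.279 F652
G1 X65.128 Y60.574
G1 X86.092 Y63.075
G1 X111.546 Y60.780
G1 X141.489 Y53.691
M5
G0 X48.294 Y77.195
M3 S838
G1 X49.014 Y72.305 F652
G1 X44.779 Y78.037
G1 X37.960 Y89.294
G1 X30.928 Y100.976
G1 X26.055 Y107.986
M5
G0 X0.000 Y0.000

Since the viewBox matches the mm dimensions, user units are millimetres directly. The only transform is the Y-flip y_m = 165.609 − y_svg.

Shape 1 is a closed polygon drawn with `<polygon>`. Its stroke #008000 means cut at S838, F652. After flipping Y the toolpath is (117.825,143.161) → (8.911,146.431) → (117.224,19.094) → (18.343,34.177) → (65.096,89.145) → (117.825,143.161), returning to the start.

Shape 2 is a quadratic bezier drawn with `<path>`. Its stroke #008000 means cut at S838, F652. After flipping Y the toolpath is (36.670,41.190) → (48.654,53.279) → (65.128,60.574) → (86.092,63.075) → (111.546,60.780) → (141.489,53.691).

Shape 3 is a cubic bezier drawn with `<path>`. Its stroke #008000 means cut at S838, F652. After flipping Y the toolpath is (48.294,77.195) → (49.014,72.305) → (44.779,78.037) → (37.960,89.294) → (30.928,100.976) → (26.055,107.986).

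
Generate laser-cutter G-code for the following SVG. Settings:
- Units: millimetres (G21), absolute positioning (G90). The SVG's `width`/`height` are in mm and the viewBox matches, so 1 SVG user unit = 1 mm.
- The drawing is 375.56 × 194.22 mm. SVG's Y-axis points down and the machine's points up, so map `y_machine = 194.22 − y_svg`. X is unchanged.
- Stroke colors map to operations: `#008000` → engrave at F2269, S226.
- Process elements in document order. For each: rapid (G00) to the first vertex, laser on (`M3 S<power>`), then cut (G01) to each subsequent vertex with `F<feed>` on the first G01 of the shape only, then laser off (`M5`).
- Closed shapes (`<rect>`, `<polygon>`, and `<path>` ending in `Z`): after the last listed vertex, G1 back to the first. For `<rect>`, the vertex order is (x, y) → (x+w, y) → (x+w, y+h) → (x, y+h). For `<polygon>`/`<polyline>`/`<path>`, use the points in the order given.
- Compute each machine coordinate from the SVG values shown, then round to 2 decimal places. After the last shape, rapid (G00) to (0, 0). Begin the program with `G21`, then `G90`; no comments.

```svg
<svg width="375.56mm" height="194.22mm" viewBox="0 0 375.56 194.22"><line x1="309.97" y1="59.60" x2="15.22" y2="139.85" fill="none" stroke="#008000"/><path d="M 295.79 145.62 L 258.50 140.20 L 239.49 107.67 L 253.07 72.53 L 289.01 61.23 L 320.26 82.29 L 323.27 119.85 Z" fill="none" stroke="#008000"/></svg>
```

G21
G90
G00 X309.97 Y134.62
M3 S226
G01 X15.22 Y54.37 F2269
M5
G00 X295.79 Y48.60
M3 S226
G01 X258.50 Y54.02 F2269
G01 X239.49 Y86.55
G01 X253.07 Y121.69
G01 X289.01 Y132.99
G01 X320.26 Y111.93
G01 X323.27 Y74.37
G01 X295.79 Y48.60
M5
G00 X0.00 Y0.00

1 u = 1 mm; y_m = 194.22 − y.

[1] `<line>` line segment, #008000→engrave S226 F2269: (309.97,134.62) → (15.22,54.37)

[2] `<path>` regular polygon, #008000→engrave S226 F2269: (295.79,48.60) → (258.50,54.02) → (239.49,86.55) → (253.07,121.69) → (289.01,132.99) → (320.26,111.93) → (323.27,74.37) → (295.79,48.60) (closed)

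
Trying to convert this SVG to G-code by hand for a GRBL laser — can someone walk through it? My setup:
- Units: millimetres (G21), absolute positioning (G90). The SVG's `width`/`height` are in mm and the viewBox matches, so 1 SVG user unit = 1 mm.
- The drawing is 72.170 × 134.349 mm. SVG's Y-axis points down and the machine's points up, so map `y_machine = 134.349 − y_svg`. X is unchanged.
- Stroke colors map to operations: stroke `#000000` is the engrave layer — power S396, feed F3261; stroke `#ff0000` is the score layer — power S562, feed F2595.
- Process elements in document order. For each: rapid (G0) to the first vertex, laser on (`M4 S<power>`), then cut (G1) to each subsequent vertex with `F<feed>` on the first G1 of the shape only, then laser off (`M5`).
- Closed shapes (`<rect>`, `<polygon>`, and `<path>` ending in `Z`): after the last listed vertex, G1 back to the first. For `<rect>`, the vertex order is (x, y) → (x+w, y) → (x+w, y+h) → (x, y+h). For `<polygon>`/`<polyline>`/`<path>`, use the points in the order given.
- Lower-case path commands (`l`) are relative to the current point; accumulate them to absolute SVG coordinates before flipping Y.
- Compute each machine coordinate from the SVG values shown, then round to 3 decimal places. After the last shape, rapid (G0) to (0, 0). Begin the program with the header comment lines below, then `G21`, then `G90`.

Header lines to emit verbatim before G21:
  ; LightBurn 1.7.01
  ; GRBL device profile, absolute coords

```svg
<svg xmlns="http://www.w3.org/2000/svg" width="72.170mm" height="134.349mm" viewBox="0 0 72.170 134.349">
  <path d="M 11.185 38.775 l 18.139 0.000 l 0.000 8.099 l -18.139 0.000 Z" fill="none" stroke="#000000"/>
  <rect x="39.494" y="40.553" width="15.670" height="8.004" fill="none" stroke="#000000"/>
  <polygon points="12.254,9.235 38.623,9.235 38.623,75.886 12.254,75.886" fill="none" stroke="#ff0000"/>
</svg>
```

Since the viewBox matches the mm dimensions, user units are millimetres directly. The only transform is the Y-flip y_m = 134.349 − y_svg.

Shape 1 is a rectangle drawn with `<path>`. Its stroke #000000 means engrave at S396, F3261. After flipping Y the toolpath is (11.185,95.574) → (29.324,95.574) → (29.324,87.475) → (11.185,87.475) → (11.185,95.574), returning to the start.

Shape 2 is a rectangle drawn with `<rect>`. Its stroke #000000 means engrave at S396, F3261. After flipping Y the toolpath is (39.494,93.796) → (55.164,93.796) → (55.164,85.792) → (39.494,85.792) → (39.494,93.796), returning to the start.

Shape 3 is a rectangle drawn with `<polygon>`. Its stroke #ff0000 means score at S562, F2595. After flipping Y the toolpath is (12.254,125.114) → (38.623,125.114) → (38.623,58.463) → (12.254,58.463) → (12.254,125.114), returning to the start.

; LightBurn 1.7.01
; GRBL device profile, absolute coords
G21
G90
G0 X11.185 Y95.574
M4 S396
G1 X29.324 Y95.574 F3261
G1 X29.324 Y87.475
G1 X11.185 Y87.475
G1 X11.185 Y95.574
M5
G0 X39.494 Y93.796
M4 S396
G1 X55.164 Y93.796 F3261
G1 X55.164 Y85.792
G1 X39.494 Y85.792
G1 X39.494 Y93.796
M5
G0 X12.254 Y125.114
M4 S562
G1 X38.623 Y125.114 F2595
G1 X38.623 Y58.463
G1 X12.254 Y58.463
G1 X12.254 Y125.114
M5
G0 X0.000 Y0.000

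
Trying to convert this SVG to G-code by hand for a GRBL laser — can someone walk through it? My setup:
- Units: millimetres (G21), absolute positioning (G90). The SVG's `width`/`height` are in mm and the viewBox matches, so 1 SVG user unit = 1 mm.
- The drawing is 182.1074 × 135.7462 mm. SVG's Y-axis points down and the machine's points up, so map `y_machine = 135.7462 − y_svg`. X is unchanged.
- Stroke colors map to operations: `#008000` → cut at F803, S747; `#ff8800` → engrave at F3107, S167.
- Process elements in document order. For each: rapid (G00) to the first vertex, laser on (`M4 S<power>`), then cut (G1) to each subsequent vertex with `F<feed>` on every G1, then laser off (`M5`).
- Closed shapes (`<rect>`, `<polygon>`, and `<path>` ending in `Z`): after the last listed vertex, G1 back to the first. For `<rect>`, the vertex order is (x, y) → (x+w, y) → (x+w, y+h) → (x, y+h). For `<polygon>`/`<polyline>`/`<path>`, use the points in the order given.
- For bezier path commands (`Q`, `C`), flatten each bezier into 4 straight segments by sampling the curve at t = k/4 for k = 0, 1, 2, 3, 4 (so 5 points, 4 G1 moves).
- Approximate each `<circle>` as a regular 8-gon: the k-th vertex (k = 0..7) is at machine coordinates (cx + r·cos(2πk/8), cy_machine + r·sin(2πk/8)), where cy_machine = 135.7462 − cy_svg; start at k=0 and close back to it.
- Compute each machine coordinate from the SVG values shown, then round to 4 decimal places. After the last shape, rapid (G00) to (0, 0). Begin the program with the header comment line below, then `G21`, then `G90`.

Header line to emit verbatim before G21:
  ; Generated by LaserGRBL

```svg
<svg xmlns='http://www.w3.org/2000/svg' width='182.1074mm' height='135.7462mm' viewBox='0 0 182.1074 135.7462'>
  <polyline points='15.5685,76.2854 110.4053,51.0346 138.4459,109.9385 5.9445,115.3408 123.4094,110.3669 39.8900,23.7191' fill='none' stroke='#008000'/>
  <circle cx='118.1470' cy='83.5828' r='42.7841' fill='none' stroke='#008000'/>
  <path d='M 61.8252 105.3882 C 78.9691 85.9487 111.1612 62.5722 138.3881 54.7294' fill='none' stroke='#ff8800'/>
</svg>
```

viewBox `0 0 182.1074 135.7462` with mm width/height → 1 unit = 1 mm. Flip: y_m = 135.7462 − y_svg.

**Shape 1** — `<polyline>` open polyline, stroke `#008000` → cut (S747, F803). Machine vertices: (15.5685,59.4608) → (110.4053,84.7116) → (138.4459,25.8077) → (5.9445,20.4054) → (123.4094,25.3793) → (39.8900,112.0271). Open path.

**Shape 2** — `<circle>` circle, stroke `#008000` → cut (S747, F803). Machine vertices: (160.9311,52.1634) → (148.3999,82.4163) → (118.1470,94.9475) → (87.8941,82.4163) → (75.3629,52.1634) → (87.8941,21.9105) → (118.1470,9.3793) → (148.3999,21.9105) → (160.9311,52.1634). Closed: final G1 returns to the first vertex.

**Shape 3** — `<path>` cubic bezier, stroke `#ff8800` → engrave (S167, F3107). Control points (SVG): P0=(61.8252,105.3882), P1=(78.9691,85.9487), P2=(111.1612,62.5722), P3=(138.3881,54.7294); sampled at t=k/4. Machine vertices: (61.8252,30.3580) → (77.1920,45.3716) → (96.3255,60.0362) → (117.3497,72.5264) → (138.3881,81.0168). Open path.

; Generated by LaserGRBL
G21
G90
G00 X15.5685 Y59.4608
M4 S747
G1 X110.4053 Y84.7116 F803
G1 X138.4459 Y25.8077 F803
G1 X5.9445 Y20.4054 F803
G1 X123.4094 Y25.3793 F803
G1 X39.8900 Y112.0271 F803
M5
G00 X160.9311 Y52.1634
M4 S747
G1 X148.3999 Y82.4163 F803
G1 X118.1470 Y94.9475 F803
G1 X87.8941 Y82.4163 F803
G1 X75.3629 Y52.1634 F803
G1 X87.8941 Y21.9105 F803
G1 X118.1470 Y9.3793 F803
G1 X148.3999 Y21.9105 F803
G1 X160.9311 Y52.1634 F803
M5
G00 X61.8252 Y30.3580
M4 S167
G1 X77.1920 Y45.3716 F3107
G1 X96.3255 Y60.0362 F3107
G1 X117.3497 Y72.5264 F3107
G1 X138.3881 Y81.0168 F3107
M5
G00 X0.0000 Y0.0000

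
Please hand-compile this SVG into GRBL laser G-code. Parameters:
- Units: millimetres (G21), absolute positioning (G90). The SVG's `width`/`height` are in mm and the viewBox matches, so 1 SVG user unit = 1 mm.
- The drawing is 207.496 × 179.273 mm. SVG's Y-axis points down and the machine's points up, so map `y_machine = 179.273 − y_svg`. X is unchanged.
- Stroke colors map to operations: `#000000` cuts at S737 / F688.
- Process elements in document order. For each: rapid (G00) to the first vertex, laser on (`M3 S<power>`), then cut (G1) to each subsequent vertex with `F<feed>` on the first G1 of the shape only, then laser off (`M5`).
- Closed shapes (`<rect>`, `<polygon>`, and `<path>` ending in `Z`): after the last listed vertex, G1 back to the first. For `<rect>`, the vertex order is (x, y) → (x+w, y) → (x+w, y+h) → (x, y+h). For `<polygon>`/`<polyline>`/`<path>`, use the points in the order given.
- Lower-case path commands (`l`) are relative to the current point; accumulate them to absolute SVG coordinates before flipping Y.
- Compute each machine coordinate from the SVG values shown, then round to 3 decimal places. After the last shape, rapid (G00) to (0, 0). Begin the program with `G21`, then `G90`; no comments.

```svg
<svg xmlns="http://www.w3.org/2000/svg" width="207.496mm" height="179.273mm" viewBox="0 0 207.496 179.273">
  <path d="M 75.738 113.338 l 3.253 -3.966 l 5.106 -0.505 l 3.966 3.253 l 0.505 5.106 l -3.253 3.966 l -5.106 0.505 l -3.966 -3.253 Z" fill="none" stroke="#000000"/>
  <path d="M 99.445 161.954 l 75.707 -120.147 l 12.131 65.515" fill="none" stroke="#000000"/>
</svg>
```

G21
G90
G00 X75.738 Y65.935
M3 S737
G1 X78.991 Y69.901 F688
G1 X84.097 Y70.406
G1 X88.063 Y67.153
G1 X88.568 Y62.047
G1 X85.315 Y58.081
G1 X80.209 Y57.576
G1 X76.243 Y60.829
G1 X75.738 Y65.935
M5
G00 X99.445 Y17.319
M3 S737
G1 X175.152 Y137.466 F688
G1 X187.283 Y71.951
M5
G00 X0.000 Y0.000

Since the viewBox matches the mm dimensions, user units are millimetres directly. The only transform is the Y-flip y_m = 179.273 − y_svg.

Shape 1 is a regular polygon drawn with `<path>`. Its stroke #000000 means cut at S737, F688. After flipping Y the toolpath is (75.738,65.935) → (78.991,69.901) → (84.097,70.406) → (88.063,67.153) → (88.568,62.047) → (85.315,58.081) → (80.209,57.576) → (76.243,60.829) → (75.738,65.935), returning to the start.

Shape 2 is a open polyline drawn with `<path>`. Its stroke #000000 means cut at S737, F688. After flipping Y the toolpath is (99.445,17.319) → (175.152,137.466) → (187.283,71.951).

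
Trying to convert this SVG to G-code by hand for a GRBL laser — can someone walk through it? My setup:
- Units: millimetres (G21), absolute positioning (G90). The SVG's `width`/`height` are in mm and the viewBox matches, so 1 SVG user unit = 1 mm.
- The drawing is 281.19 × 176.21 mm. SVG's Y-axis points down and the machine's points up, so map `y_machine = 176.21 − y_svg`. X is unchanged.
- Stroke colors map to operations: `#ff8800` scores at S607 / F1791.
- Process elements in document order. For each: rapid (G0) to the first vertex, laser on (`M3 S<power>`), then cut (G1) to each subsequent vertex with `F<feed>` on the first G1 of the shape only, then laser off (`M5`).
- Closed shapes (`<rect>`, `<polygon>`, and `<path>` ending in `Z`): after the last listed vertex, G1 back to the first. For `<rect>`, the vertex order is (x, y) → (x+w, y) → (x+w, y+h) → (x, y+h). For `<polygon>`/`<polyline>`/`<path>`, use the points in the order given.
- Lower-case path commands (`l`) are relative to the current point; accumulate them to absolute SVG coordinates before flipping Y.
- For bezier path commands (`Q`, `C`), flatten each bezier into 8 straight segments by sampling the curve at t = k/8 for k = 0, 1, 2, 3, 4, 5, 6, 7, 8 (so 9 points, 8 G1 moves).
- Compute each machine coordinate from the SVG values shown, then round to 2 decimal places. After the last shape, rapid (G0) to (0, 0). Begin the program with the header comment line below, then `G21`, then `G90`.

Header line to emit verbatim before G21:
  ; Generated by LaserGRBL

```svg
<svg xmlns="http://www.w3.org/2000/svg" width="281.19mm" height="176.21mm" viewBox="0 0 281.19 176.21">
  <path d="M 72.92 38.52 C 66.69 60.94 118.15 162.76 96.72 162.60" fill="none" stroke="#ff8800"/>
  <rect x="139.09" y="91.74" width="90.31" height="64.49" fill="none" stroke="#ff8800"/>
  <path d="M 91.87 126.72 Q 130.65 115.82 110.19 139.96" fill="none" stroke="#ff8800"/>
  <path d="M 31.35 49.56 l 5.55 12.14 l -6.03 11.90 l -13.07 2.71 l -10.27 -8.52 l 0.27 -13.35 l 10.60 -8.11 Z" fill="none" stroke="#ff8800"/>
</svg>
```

Since the viewBox matches the mm dimensions, user units are millimetres directly. The only transform is the Y-flip y_m = 176.21 − y_svg.

Shape 1 is a cubic bezier drawn with `<path>`. Its stroke #ff8800 means score at S607, F1791. After flipping Y the toolpath is (72.92,137.69) → (73.03,125.91) → (77.02,108.82) → (83.36,88.54) → (90.52,67.18) → (96.96,46.89) → (101.17,29.78) → (101.59,17.98) → (96.72,13.61).

Shape 2 is a rectangle drawn with `<rect>`. Its stroke #ff8800 means score at S607, F1791. After flipping Y the toolpath is (139.09,84.47) → (229.40,84.47) → (229.40,19.98) → (139.09,19.98) → (139.09,84.47), returning to the start.

Shape 3 is a quadratic bezier drawn with `<path>`. Its stroke #ff8800 means score at S607, F1791. After flipping Y the toolpath is (91.87,49.49) → (100.64,51.67) → (107.56,52.75) → (112.62,52.74) → (115.84,51.63) → (117.20,49.43) → (116.72,46.13) → (114.38,41.74) → (110.19,36.25).

Shape 4 is a regular polygon drawn with `<path>`. Its stroke #ff8800 means score at S607, F1791. After flipping Y the toolpath is (31.35,126.65) → (36.90,114.51) → (30.87,102.61) → (17.80,99.90) → (7.53,108.42) → (7.80,121.77) → (18.40,129.88) → (31.35,126.65), returning to the start.

; Generated by LaserGRBL
G21
G90
G0 X72.92 Y137.69
M3 S607
G1 X73.03 Y125.91 F1791
G1 X77.02 Y108.82
G1 X83.36 Y88.54
G1 X90.52 Y67.18
G1 X96.96 Y46.89
G1 X101.17 Y29.78
G1 X101.59 Y17.98
G1 X96.72 Y13.61
M5
G0 X139.09 Y84.47
M3 S607
G1 X229.40 Y84.47 F1791
G1 X229.40 Y19.98
G1 X139.09 Y19.98
G1 X139.09 Y84.47
M5
G0 X91.87 Y49.49
M3 S607
G1 X100.64 Y51.67 F1791
G1 X107.56 Y52.75
G1 X112.62 Y52.74
G1 X115.84 Y51.63
G1 X117.20 Y49.43
G1 X116.72 Y46.13
G1 X114.38 Y41.74
G1 X110.19 Y36.25
M5
G0 X31.35 Y126.65
M3 S607
G1 X36.90 Y114.51 F1791
G1 X30.87 Y102.61
G1 X17.80 Y99.90
G1 X7.53 Y108.42
G1 X7.80 Y121.77
G1 X18.40 Y129.88
G1 X31.35 Y126.65
M5
G0 X0.00 Y0.00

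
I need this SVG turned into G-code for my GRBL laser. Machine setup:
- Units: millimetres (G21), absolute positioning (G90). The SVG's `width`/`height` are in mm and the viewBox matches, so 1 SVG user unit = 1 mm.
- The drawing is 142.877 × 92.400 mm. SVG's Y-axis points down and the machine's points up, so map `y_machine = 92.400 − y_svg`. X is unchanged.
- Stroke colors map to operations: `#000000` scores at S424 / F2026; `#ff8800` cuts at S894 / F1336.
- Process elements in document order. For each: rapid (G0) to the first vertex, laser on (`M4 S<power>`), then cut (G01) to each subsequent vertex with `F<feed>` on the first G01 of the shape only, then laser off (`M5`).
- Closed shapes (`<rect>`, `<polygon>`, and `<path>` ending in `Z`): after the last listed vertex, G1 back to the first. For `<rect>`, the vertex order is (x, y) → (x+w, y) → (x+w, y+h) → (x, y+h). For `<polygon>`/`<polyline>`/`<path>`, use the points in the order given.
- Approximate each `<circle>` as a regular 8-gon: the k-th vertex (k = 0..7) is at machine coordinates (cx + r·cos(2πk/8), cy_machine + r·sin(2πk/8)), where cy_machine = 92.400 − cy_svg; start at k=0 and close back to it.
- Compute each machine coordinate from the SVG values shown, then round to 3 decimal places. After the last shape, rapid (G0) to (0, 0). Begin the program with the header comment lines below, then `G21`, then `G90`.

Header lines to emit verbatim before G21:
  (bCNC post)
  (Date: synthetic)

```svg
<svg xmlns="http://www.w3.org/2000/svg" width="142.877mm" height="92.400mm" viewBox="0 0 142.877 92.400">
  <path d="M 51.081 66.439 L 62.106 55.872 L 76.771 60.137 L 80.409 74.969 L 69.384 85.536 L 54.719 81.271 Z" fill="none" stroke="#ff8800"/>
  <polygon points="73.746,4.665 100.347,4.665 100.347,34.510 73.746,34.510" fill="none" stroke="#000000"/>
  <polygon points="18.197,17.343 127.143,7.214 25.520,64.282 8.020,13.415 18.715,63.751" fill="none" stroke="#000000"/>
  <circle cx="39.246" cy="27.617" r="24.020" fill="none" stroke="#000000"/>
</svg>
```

Since the viewBox matches the mm dimensions, user units are millimetres directly. The only transform is the Y-flip y_m = 92.400 − y_svg.

Shape 1 is a regular polygon drawn with `<path>`. Its stroke #ff8800 means cut at S894, F1336. After flipping Y the toolpath is (51.081,25.961) → (62.106,36.528) → (76.771,32.263) → (80.409,17.431) → (69.384,6.864) → (54.719,11.129) → (51.081,25.961), returning to the start.

Shape 2 is a rectangle drawn with `<polygon>`. Its stroke #000000 means score at S424, F2026. After flipping Y the toolpath is (73.746,87.735) → (100.347,87.735) → (100.347,57.890) → (73.746,57.890) → (73.746,87.735), returning to the start.

Shape 3 is a closed polygon drawn with `<polygon>`. Its stroke #000000 means score at S424, F2026. After flipping Y the toolpath is (18.197,75.057) → (127.143,85.186) → (25.520,28.118) → (8.020,78.985) → (18.715,28.649) → (18.197,75.057), returning to the start.

Shape 4 is a circle drawn with `<circle>`. Its stroke #000000 means score at S424, F2026. After flipping Y the toolpath is (63.266,64.783) → (56.231,81.768) → (39.246,88.803) → (22.261,81.768) → (15.226,64.783) → (22.261,47.798) → (39.246,40.763) → (56.231,47.798) → (63.266,64.783), returning to the start.

(bCNC post)
(Date: synthetic)
G21
G90
G0 X51.081 Y25.961
M4 S894
G01 X62.106 Y36.528 F1336
G01 X76.771 Y32.263
G01 X80.409 Y17.431
G01 X69.384 Y6.864
G01 X54.719 Y11.129
G01 X51.081 Y25.961
M5
G0 X73.746 Y87.735
M4 S424
G01 X100.347 Y87.735 F2026
G01 X100.347 Y57.890
G01 X73.746 Y57.890
G01 X73.746 Y87.735
M5
G0 X18.197 Y75.057
M4 S424
G01 X127.143 Y85.186 F2026
G01 X25.520 Y28.118
G01 X8.020 Y78.985
G01 X18.715 Y28.649
G01 X18.197 Y75.057
M5
G0 X63.266 Y64.783
M4 S424
G01 X56.231 Y81.768 F2026
G01 X39.246 Y88.803
G01 X22.261 Y81.768
G01 X15.226 Y64.783
G01 X22.261 Y47.798
G01 X39.246 Y40.763
G01 X56.231 Y47.798
G01 X63.266 Y64.783
M5
G0 X0.000 Y0.000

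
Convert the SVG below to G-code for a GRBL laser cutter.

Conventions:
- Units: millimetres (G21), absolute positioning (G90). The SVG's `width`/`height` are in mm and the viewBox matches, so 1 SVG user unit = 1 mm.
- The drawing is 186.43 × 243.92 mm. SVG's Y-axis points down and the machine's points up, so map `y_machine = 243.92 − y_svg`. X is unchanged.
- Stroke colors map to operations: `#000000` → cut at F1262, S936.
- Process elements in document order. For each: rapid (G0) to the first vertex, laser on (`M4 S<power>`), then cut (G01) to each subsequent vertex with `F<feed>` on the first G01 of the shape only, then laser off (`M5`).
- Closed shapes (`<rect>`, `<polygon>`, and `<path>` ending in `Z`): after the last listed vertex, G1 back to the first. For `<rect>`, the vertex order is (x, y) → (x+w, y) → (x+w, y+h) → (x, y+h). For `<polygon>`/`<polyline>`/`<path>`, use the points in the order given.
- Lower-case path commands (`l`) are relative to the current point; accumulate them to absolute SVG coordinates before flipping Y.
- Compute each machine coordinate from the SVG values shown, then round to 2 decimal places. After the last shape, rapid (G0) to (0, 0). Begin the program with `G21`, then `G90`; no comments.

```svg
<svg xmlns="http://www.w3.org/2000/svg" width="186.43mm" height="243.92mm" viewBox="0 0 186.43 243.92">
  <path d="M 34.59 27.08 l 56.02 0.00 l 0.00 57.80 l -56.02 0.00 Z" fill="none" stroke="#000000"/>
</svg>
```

viewBox `0 0 186.43 243.92` with mm width/height → 1 unit = 1 mm. Flip: y_m = 243.92 − y_svg.

**Shape 1** — `<path>` rectangle, stroke `#000000` → cut (S936, F1262). Machine vertices: (34.59,216.84) → (90.61,216.84) → (90.61,159.04) → (34.59,159.04) → (34.59,216.84). Closed: final G1 returns to the first vertex.

G21
G90
G0 X34.59 Y216.84
M4 S936
G01 X90.61 Y216.84 F1262
G01 X90.61 Y159.04
G01 X34.59 Y159.04
G01 X34.59 Y216.84
M5
G0 X0.00 Y0.00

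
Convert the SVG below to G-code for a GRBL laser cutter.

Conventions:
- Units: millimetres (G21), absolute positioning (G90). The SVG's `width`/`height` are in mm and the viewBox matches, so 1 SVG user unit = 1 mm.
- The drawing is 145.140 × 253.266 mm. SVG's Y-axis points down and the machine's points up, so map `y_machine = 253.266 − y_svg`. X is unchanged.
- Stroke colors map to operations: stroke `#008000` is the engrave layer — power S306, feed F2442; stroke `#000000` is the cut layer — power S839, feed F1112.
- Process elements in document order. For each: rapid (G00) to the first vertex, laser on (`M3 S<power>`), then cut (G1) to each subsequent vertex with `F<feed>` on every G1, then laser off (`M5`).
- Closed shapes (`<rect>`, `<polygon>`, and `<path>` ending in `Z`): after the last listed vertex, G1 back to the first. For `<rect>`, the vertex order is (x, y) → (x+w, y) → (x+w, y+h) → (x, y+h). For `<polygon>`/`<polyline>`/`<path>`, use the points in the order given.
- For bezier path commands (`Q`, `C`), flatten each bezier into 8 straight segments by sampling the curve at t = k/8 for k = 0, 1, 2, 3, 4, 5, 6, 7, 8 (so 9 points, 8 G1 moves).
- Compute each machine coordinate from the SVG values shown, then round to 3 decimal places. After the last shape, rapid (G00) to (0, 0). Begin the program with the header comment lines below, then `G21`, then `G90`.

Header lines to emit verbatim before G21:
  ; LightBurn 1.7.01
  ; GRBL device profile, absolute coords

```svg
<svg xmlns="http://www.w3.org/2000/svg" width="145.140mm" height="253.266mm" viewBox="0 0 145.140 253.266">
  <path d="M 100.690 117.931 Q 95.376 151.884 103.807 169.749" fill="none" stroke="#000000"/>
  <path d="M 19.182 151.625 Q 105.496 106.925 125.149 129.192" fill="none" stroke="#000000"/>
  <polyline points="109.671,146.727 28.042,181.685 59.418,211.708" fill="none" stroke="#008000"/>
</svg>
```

; LightBurn 1.7.01
; GRBL device profile, absolute coords
G21
G90
G00 X100.690 Y135.335
M3 S839
G1 X99.576 Y127.098 F1112
G1 X98.892 Y119.364 F1112
G1 X98.637 Y112.133 F1112
G1 X98.812 Y105.404 F1112
G1 X99.417 Y99.178 F1112
G1 X100.451 Y93.455 F1112
G1 X101.914 Y88.235 F1112
G1 X103.807 Y83.517 F1112
M5
G00 X19.182 Y101.641
M3 S839
G1 X39.719 Y111.770 F1112
G1 X58.173 Y119.806 F1112
G1 X74.543 Y125.749 F1112
G1 X88.831 Y129.599 F1112
G1 X101.035 Y131.357 F1112
G1 X111.156 Y131.022 F1112
G1 X119.194 Y128.594 F1112
G1 X125.149 Y124.074 F1112
M5
G00 X109.671 Y106.539
M3 S306
G1 X28.042 Y71.581 F2442
G1 X59.418 Y41.558 F2442
M5
G00 X0.000 Y0.000

viewBox `0 0 145.140 253.266` with mm width/height → 1 unit = 1 mm. Flip: y_m = 253.266 − y_svg.

**Shape 1** — `<path>` quadratic bezier, stroke `#000000` → cut (S839, F1112). Control points (SVG): P0=(100.690,117.931), P1=(95.376,151.884), P2=(103.807,169.749); sampled at t=k/8. Machine vertices: (100.690,135.335) → (99.576,127.098) → (98.892,119.364) → (98.637,112.133) → (98.812,105.404) → (99.417,99.178) → (100.451,93.455) → (101.914,88.235) → (103.807,83.517). Open path.

**Shape 2** — `<path>` quadratic bezier, stroke `#000000` → cut (S839, F1112). Control points (SVG): P0=(19.182,151.625), P1=(105.496,106.925), P2=(125.149,129.192); sampled at t=k/8. Machine vertices: (19.182,101.641) → (39.719,111.770) → (58.173,119.806) → (74.543,125.749) → (88.831,129.599) → (101.035,131.357) → (111.156,131.022) → (119.194,128.594) → (125.149,124.074). Open path.

**Shape 3** — `<polyline>` open polyline, stroke `#008000` → engrave (S306, F2442). Machine vertices: (109.671,106.539) → (28.042,71.581) → (59.418,41.558). Open path.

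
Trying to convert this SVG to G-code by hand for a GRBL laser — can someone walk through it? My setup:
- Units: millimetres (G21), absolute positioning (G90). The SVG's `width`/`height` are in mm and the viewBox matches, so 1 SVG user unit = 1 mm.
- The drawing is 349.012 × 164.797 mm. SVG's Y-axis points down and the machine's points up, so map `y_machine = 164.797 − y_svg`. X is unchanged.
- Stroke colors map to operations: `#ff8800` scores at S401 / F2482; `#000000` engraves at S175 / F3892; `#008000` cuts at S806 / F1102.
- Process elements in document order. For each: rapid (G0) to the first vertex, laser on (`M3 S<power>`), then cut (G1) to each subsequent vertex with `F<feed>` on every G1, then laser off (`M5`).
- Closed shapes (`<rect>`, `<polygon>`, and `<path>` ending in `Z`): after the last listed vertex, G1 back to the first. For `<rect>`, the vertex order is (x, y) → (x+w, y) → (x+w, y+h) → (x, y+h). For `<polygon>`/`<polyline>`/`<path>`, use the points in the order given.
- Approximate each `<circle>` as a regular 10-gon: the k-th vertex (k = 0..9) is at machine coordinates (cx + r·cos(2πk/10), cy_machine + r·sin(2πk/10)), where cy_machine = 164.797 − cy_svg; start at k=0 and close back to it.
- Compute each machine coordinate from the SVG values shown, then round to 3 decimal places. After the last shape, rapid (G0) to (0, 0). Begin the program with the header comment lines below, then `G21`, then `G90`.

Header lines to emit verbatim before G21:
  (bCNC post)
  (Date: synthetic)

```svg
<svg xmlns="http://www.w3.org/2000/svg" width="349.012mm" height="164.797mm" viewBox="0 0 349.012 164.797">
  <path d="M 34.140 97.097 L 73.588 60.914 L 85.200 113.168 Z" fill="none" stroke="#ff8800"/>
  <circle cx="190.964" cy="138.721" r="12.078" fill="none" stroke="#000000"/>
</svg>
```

(bCNC post)
(Date: synthetic)
G21
G90
G0 X34.140 Y67.700
M3 S401
G1 X73.588 Y103.883 F2482
G1 X85.200 Y51.629 F2482
G1 X34.140 Y67.700 F2482
M5
G0 X203.042 Y26.076
M3 S175
G1 X200.735 Y33.175 F3892
G1 X194.696 Y37.563 F3892
G1 X187.232 Y37.563 F3892
G1 X181.193 Y33.175 F3892
G1 X178.886 Y26.076 F3892
G1 X181.193 Y18.977 F3892
G1 X187.232 Y14.589 F3892
G1 X194.696 Y14.589 F3892
G1 X200.735 Y18.977 F3892
G1 X203.042 Y26.076 F3892
M5
G0 X0.000 Y0.000

1 u = 1 mm; y_m = 164.797 − y.

[1] `<path>` regular polygon, #ff8800→score S401 F2482: (34.140,67.700) → (73.588,103.883) → (85.200,51.629) → (34.140,67.700) (closed)

[2] `<circle>` circle, #000000→engrave S175 F3892: (203.042,26.076) → (200.735,33.175) → (194.696,37.563) → (187.232,37.563) → (181.193,33.175) → (178.886,26.076) → (181.193,18.977) → (187.232,14.589) → (194.696,14.589) → (200.735,18.977) → (203.042,26.076) (closed)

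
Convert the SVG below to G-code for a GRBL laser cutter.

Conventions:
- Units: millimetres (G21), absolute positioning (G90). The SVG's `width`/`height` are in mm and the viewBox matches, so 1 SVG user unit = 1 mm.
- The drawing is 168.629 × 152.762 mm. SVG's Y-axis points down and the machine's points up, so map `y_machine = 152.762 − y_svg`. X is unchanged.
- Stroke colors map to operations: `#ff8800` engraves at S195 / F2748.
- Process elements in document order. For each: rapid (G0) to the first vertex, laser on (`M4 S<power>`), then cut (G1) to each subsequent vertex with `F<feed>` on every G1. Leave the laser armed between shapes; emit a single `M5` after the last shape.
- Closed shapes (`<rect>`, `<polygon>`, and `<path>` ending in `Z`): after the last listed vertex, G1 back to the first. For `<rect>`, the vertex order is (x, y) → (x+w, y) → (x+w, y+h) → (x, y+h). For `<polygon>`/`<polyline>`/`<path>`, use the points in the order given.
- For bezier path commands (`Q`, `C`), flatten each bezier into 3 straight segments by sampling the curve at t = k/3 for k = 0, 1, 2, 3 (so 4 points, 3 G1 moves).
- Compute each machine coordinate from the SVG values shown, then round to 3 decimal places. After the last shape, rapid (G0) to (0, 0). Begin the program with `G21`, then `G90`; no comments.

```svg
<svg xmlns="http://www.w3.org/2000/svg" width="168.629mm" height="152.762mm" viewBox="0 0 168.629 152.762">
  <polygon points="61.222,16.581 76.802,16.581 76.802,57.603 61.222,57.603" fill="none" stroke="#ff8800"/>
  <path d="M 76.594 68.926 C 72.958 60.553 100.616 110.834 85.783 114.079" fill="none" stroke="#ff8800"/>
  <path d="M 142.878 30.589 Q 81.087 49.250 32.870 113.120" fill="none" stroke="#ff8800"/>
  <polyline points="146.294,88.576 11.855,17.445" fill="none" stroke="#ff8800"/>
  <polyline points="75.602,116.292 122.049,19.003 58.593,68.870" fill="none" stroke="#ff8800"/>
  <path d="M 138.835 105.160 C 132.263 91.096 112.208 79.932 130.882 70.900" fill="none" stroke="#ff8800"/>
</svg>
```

viewBox `0 0 168.629 152.762` with mm width/height → 1 unit = 1 mm. Flip: y_m = 152.762 − y_svg.

**Shape 1** — `<polygon>` rectangle, stroke `#ff8800` → engrave (S195, F2748). Machine vertices: (61.222,136.181) → (76.802,136.181) → (76.802,95.159) → (61.222,95.159) → (61.222,136.181). Closed: final G1 returns to the first vertex.

**Shape 2** — `<path>` cubic bezier, stroke `#ff8800` → engrave (S195, F2748). Control points (SVG): P0=(76.594,68.926), P1=(72.958,60.553), P2=(100.616,110.834), P3=(85.783,114.079); sampled at t=k/3. Machine vertices: (76.594,83.836) → (80.657,76.572) → (89.185,53.692) → (85.783,38.683). Open path.

**Shape 3** — `<path>` quadratic bezier, stroke `#ff8800` → engrave (S195, F2748). Control points (SVG): P0=(142.878,30.589), P1=(81.087,49.250), P2=(32.870,113.120); sampled at t=k/3. Machine vertices: (142.878,122.173) → (103.192,104.709) → (66.523,77.199) → (32.870,39.642). Open path.

**Shape 4** — `<polyline>` line segment, stroke `#ff8800` → engrave (S195, F2748). Machine vertices: (146.294,64.186) → (11.855,135.317). Open path.

**Shape 5** — `<polyline>` open polyline, stroke `#ff8800` → engrave (S195, F2748). Machine vertices: (75.602,36.470) → (122.049,133.759) → (58.593,83.892). Open path.

**Shape 6** — `<path>` cubic bezier, stroke `#ff8800` → engrave (S195, F2748). Control points (SVG): P0=(138.835,105.160), P1=(132.263,91.096), P2=(112.208,79.932), P3=(130.882,70.900); sampled at t=k/3. Machine vertices: (138.835,47.602) → (129.702,60.728) → (123.184,72.091) → (130.882,81.862). Open path.

G21
G90
G0 X61.222 Y136.181
M4 S195
G1 X76.802 Y136.181 F2748
G1 X76.802 Y95.159 F2748
G1 X61.222 Y95.159 F2748
G1 X61.222 Y136.181 F2748
G0 X76.594 Y83.836
M4 S195
G1 X80.657 Y76.572 F2748
G1 X89.185 Y53.692 F2748
G1 X85.783 Y38.683 F2748
G0 X142.878 Y122.173
M4 S195
G1 X103.192 Y104.709 F2748
G1 X66.523 Y77.199 F2748
G1 X32.870 Y39.642 F2748
G0 X146.294 Y64.186
M4 S195
G1 X11.855 Y135.317 F2748
G0 X75.602 Y36.470
M4 S195
G1 X122.049 Y133.759 F2748
G1 X58.593 Y83.892 F2748
G0 X138.835 Y47.602
M4 S195
G1 X129.702 Y60.728 F2748
G1 X123.184 Y72.091 F2748
G1 X130.882 Y81.862 F2748
M5
G0 X0.000 Y0.000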